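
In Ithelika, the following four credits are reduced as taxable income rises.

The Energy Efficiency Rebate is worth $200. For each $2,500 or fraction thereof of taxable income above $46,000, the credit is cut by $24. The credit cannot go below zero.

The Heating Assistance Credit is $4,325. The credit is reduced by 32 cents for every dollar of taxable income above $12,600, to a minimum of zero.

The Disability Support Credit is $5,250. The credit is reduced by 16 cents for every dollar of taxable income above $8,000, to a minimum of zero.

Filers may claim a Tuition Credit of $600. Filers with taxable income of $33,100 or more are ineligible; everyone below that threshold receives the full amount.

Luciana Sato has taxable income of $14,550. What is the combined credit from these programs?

Energy Efficiency Rebate: $14,550 is at or below the $46,000 threshold, so the full $200 applies.
Heating Assistance Credit: 32% of the $1,950 excess over $12,600 is $624; credit = $4,325 − $624 = $3,701.
Disability Support Credit: 16% of the $6,550 excess over $8,000 is $1,048; credit = $5,250 − $1,048 = $4,202.
Tuition Credit: $14,550 is below the $33,100 cutoff, so the full $600 applies.
Total: $200 + $3,701 + $4,202 + $600 = $8,703.

$8,703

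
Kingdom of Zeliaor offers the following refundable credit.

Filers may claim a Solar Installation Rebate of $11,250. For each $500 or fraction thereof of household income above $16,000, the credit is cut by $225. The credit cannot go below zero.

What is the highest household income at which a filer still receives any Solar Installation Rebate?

$40,500

After 49 increments the reduction is 49 × $225 = $11,025, leaving $225; one more increment wipes it out. Increment 49 ends at excess 49 × $500 = $24,500, so the highest qualifying income is $16,000 + $24,500 = $40,500.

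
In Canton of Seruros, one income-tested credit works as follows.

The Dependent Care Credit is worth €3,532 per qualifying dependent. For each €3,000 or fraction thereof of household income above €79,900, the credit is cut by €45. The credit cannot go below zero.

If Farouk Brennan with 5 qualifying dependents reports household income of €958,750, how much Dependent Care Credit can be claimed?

€4,475

Dependent Care Credit: base = 5 × €3,532 = €17,660. income exceeds €79,900 by €878,850, which is 293 full-or-partial €3,000 increments; reduction = 293 × €45 = €13,185, leaving €4,475.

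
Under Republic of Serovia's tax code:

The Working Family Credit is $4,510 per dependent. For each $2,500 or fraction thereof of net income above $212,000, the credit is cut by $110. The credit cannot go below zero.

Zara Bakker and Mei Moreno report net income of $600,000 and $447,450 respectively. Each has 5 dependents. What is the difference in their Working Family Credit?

Zara ($600,000): Working Family Credit: base = 5 × $4,510 = $22,550. income exceeds $212,000 by $388,000, which is 156 full-or-partial $2,500 increments; reduction = 156 × $110 = $17,160, leaving $5,390.
Mei ($447,450): Working Family Credit: base = 5 × $4,510 = $22,550. income exceeds $212,000 by $235,450, which is 95 full-or-partial $2,500 increments; reduction = 95 × $110 = $10,450, leaving $12,100.
Difference: |$5,390 − $12,100| = $6,710.

$6,710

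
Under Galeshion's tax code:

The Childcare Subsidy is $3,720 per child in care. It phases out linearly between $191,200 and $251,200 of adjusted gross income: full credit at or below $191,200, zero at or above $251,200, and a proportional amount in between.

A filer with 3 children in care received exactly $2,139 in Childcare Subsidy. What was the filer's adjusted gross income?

Full credit = 3 × $3,720 = $11,160.
$2,139 is 2,139/11,160 of the full $11,160, so 9,021/11,160 of the $60,000 range has been used: income = $191,200 + $60,000 × 9,021/11,160 = $239,700.

$239,700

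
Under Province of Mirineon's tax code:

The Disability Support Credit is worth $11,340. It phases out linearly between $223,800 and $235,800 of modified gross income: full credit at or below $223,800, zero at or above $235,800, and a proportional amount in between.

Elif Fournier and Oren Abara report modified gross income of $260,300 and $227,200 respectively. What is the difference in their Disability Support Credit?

$8,127

Elif ($260,300): Disability Support Credit: $260,300 is at or above $235,800, so the credit is $0.
Oren ($227,200): Disability Support Credit: $227,200 is $3,400 into a $12,000 phase-out range, leaving 8,600/12,000 of the credit: $11,340 × 8,600/12,000 = $8,127.
Difference: |$0 − $8,127| = $8,127.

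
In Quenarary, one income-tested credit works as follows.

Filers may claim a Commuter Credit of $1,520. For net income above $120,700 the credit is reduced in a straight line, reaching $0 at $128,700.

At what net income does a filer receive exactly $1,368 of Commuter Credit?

$1,368 is 1,368/1,520 of the full $1,520, so 152/1,520 of the $8,000 range has been used: income = $120,700 + $8,000 × 152/1,520 = $121,500.

$121,500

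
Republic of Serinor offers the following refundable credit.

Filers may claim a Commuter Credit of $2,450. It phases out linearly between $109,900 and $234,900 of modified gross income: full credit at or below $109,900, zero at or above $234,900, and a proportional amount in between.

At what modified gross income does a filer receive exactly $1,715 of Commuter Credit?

$1,715 is 1,715/2,450 of the full $2,450, so 735/2,450 of the $125,000 range has been used: income = $109,900 + $125,000 × 735/2,450 = $147,400.

$147,400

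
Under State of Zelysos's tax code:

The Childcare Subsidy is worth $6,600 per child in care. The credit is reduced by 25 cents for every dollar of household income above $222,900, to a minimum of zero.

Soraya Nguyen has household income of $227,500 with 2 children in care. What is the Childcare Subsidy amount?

$12,050

Childcare Subsidy: base = 2 × $6,600 = $13,200. 25% of the $4,600 excess over $222,900 is $1,150; credit = $13,200 − $1,150 = $12,050.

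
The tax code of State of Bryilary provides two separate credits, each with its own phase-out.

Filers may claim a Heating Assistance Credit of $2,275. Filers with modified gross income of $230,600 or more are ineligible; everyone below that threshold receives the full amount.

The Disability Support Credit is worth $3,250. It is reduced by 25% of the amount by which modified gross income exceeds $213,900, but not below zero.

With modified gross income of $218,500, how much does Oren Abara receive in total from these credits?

$4,375

Heating Assistance Credit: $218,500 is below the $230,600 cutoff, so the full $2,275 applies.
Disability Support Credit: 25% of the $4,600 excess over $213,900 is $1,150; credit = $3,250 − $1,150 = $2,100.
Total: $2,275 + $2,100 = $4,375.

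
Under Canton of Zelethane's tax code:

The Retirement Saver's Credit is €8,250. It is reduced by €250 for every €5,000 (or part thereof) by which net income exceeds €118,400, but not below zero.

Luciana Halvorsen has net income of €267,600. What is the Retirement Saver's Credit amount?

Retirement Saver's Credit: income exceeds €118,400 by €149,200, which is 30 full-or-partial €5,000 increments; reduction = 30 × €250 = €7,500, leaving €750.

€750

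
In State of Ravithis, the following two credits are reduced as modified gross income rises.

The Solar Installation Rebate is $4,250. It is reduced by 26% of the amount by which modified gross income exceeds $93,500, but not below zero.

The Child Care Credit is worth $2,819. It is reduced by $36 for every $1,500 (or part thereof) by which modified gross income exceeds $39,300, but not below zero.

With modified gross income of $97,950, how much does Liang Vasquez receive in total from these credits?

$4,472

Solar Installation Rebate: 26% of the $4,450 excess over $93,500 is $1,157; credit = $4,250 − $1,157 = $3,093.
Child Care Credit: income exceeds $39,300 by $58,650, which is 40 full-or-partial $1,500 increments; reduction = 40 × $36 = $1,440, leaving $1,379.
Total: $3,093 + $1,379 = $4,472.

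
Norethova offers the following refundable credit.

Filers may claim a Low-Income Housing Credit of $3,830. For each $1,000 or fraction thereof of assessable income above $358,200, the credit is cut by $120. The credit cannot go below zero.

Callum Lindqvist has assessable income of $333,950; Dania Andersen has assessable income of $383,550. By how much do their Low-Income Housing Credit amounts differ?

$3,120

Callum ($333,950): Low-Income Housing Credit: $333,950 is at or below the $358,200 threshold, so the full $3,830 applies.
Dania ($383,550): Low-Income Housing Credit: income exceeds $358,200 by $25,350, which is 26 full-or-partial $1,000 increments; reduction = 26 × $120 = $3,120, leaving $710.
Difference: |$3,830 − $710| = $3,120.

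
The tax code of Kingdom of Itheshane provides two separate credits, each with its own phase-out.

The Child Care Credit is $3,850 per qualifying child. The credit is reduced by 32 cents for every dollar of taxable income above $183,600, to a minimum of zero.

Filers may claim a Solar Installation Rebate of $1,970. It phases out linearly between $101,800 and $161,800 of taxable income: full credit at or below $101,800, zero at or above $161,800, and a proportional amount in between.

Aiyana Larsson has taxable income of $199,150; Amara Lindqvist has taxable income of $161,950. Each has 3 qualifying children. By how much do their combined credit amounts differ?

Aiyana ($199,150): Child Care Credit: base = 3 × $3,850 = $11,550. 32% of the $15,550 excess over $183,600 is $4,976; credit = $11,550 − $4,976 = $6,574. Solar Installation Rebate: $199,150 is at or above $161,800, so the credit is $0. total $6,574 + $0 = $6,574
Amara ($161,950): Child Care Credit: base = 3 × $3,850 = $11,550. $161,950 is at or below the $183,600 threshold, so the full $11,550 applies. Solar Installation Rebate: $161,950 is at or above $161,800, so the credit is $0. total $11,550 + $0 = $11,550
Difference: |$6,574 − $11,550| = $4,976.

$4,976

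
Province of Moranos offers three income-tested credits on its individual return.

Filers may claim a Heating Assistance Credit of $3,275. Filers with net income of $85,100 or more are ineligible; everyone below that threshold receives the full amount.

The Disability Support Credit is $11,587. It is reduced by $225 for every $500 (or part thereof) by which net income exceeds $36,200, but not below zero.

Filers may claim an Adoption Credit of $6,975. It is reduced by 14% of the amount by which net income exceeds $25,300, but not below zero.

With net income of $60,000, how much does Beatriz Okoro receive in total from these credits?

Heating Assistance Credit: $60,000 is below the $85,100 cutoff, so the full $3,275 applies.
Disability Support Credit: income exceeds $36,200 by $23,800, which is 48 full-or-partial $500 increments; reduction = 48 × $225 = $10,800, leaving $787.
Adoption Credit: 14% of the $34,700 excess over $25,300 is $4,858; credit = $6,975 − $4,858 = $2,117.
Total: $3,275 + $787 + $2,117 = $6,179.

$6,179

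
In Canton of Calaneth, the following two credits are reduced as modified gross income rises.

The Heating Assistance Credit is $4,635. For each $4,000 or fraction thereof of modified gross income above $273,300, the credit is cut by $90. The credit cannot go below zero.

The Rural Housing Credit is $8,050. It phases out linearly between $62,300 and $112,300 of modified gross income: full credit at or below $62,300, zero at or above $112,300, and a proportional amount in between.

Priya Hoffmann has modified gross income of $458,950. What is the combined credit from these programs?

$405

Heating Assistance Credit: income exceeds $273,300 by $185,650, which is 47 full-or-partial $4,000 increments; reduction = 47 × $90 = $4,230, leaving $405.
Rural Housing Credit: $458,950 is at or above $112,300, so the credit is $0.
Total: $405 + $0 = $405.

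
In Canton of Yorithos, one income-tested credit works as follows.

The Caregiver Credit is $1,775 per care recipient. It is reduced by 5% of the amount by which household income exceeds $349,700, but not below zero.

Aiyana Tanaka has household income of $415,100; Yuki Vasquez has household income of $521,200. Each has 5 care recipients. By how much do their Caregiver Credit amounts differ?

$5,305

Aiyana ($415,100): Caregiver Credit: base = 5 × $1,775 = $8,875. 5% of the $65,400 excess over $349,700 is $3,270; credit = $8,875 − $3,270 = $5,605.
Yuki ($521,200): Caregiver Credit: base = 5 × $1,775 = $8,875. 5% of the $171,500 excess over $349,700 is $8,575; credit = $8,875 − $8,575 = $300.
Difference: |$5,605 − $300| = $5,305.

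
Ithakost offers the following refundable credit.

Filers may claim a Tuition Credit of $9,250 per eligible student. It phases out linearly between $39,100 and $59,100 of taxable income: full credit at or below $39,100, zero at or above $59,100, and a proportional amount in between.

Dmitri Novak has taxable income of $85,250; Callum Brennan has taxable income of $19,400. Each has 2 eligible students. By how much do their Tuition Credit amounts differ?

Dmitri ($85,250): Tuition Credit: base = 2 × $9,250 = $18,500. $85,250 is at or above $59,100, so the credit is $0.
Callum ($19,400): Tuition Credit: base = 2 × $9,250 = $18,500. $19,400 is at or below the $39,100 threshold, so the full $18,500 applies.
Difference: |$0 − $18,500| = $18,500.

$18,500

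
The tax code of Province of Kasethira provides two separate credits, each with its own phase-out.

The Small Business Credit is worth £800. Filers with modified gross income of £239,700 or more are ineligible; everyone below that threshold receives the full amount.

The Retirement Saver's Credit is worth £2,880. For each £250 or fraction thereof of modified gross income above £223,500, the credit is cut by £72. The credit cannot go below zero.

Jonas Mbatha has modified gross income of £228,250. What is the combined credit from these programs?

£2,312

Small Business Credit: £228,250 is below the £239,700 cutoff, so the full £800 applies.
Retirement Saver's Credit: income exceeds £223,500 by £4,750, which is 19 full-or-partial £250 increments; reduction = 19 × £72 = £1,368, leaving £1,512.
Total: £800 + £1,512 = £2,312.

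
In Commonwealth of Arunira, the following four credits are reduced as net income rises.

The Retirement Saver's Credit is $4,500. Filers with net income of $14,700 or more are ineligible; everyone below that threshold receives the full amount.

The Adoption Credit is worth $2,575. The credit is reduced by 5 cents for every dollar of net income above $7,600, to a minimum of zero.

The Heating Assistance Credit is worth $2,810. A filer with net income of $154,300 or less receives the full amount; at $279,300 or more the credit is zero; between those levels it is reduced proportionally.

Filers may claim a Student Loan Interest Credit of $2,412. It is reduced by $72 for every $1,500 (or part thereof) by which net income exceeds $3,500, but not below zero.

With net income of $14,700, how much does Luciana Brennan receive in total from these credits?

Retirement Saver's Credit: $14,700 meets or exceeds the $14,700 cutoff, so the credit is $0.
Adoption Credit: 5% of the $7,100 excess over $7,600 is $355; credit = $2,575 − $355 = $2,220.
Heating Assistance Credit: $14,700 is at or below the $154,300 threshold, so the full $2,810 applies.
Student Loan Interest Credit: income exceeds $3,500 by $11,200, which is 8 full-or-partial $1,500 increments; reduction = 8 × $72 = $576, leaving $1,836.
Total: $0 + $2,220 + $2,810 + $1,836 = $6,866.

$6,866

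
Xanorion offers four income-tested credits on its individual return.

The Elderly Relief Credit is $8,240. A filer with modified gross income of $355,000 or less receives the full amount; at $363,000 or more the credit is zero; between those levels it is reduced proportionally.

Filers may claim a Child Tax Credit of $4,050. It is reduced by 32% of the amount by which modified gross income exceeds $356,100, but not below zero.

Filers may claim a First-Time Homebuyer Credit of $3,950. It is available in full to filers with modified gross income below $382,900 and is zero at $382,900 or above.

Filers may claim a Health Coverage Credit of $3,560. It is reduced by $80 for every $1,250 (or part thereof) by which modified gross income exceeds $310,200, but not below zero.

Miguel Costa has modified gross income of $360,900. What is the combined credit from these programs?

Elderly Relief Credit: $360,900 is $5,900 into a $8,000 phase-out range, leaving 2,100/8,000 of the credit: $8,240 × 2,100/8,000 = $2,163.
Child Tax Credit: 32% of the $4,800 excess over $356,100 is $1,536; credit = $4,050 − $1,536 = $2,514.
First-Time Homebuyer Credit: $360,900 is below the $382,900 cutoff, so the full $3,950 applies.
Health Coverage Credit: income exceeds $310,200 by $50,700, which is 41 full-or-partial $1,250 increments; reduction = 41 × $80 = $3,280, leaving $280.
Total: $2,163 + $2,514 + $3,950 + $280 = $8,907.

$8,907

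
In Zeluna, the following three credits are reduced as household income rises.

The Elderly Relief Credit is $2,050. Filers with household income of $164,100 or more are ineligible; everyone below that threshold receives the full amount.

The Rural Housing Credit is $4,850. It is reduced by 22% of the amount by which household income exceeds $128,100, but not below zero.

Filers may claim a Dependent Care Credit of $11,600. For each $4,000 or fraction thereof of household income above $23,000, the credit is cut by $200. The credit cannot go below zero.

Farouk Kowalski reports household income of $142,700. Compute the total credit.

$9,288

Elderly Relief Credit: $142,700 is below the $164,100 cutoff, so the full $2,050 applies.
Rural Housing Credit: 22% of the $14,600 excess over $128,100 is $3,212; credit = $4,850 − $3,212 = $1,638.
Dependent Care Credit: income exceeds $23,000 by $119,700, which is 30 full-or-partial $4,000 increments; reduction = 30 × $200 = $6,000, leaving $5,600.
Total: $2,050 + $1,638 + $5,600 = $9,288.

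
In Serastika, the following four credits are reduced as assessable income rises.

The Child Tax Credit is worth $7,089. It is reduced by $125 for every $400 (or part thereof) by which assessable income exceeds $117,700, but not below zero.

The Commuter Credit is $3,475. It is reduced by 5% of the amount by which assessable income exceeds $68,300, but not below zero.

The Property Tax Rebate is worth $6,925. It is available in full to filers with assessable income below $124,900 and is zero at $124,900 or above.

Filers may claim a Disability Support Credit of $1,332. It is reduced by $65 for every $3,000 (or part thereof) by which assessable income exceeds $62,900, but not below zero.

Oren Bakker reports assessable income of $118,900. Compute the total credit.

Child Tax Credit: income exceeds $117,700 by $1,200, which is 3 full-or-partial $400 increments; reduction = 3 × $125 = $375, leaving $6,714.
Commuter Credit: 5% of the $50,600 excess over $68,300 is $2,530; credit = $3,475 − $2,530 = $945.
Property Tax Rebate: $118,900 is below the $124,900 cutoff, so the full $6,925 applies.
Disability Support Credit: income exceeds $62,900 by $56,000, which is 19 full-or-partial $3,000 increments; reduction = 19 × $65 = $1,235, leaving $97.
Total: $6,714 + $945 + $6,925 + $97 = $14,681.

$14,681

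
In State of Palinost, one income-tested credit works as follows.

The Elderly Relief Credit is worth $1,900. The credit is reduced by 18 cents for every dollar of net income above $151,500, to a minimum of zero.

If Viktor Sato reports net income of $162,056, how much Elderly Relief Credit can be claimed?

Elderly Relief Credit: 18% of the $10,556 excess over $151,500 is $1,900.08 ≥ base, so the credit is $0.

$0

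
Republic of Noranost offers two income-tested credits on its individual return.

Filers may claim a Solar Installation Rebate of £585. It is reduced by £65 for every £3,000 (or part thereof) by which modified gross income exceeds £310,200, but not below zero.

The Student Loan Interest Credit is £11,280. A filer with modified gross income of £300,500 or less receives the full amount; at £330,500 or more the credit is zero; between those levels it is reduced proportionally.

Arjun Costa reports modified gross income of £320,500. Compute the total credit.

£4,085

Solar Installation Rebate: income exceeds £310,200 by £10,300, which is 4 full-or-partial £3,000 increments; reduction = 4 × £65 = £260, leaving £325.
Student Loan Interest Credit: £320,500 is £20,000 into a £30,000 phase-out range, leaving 10,000/30,000 of the credit: £11,280 × 10,000/30,000 = £3,760.
Total: £325 + £3,760 = £4,085.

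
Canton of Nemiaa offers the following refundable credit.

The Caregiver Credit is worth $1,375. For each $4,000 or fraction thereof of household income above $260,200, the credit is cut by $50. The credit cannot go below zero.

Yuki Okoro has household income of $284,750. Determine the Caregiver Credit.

$1,025

Caregiver Credit: income exceeds $260,200 by $24,550, which is 7 full-or-partial $4,000 increments; reduction = 7 × $50 = $350, leaving $1,025.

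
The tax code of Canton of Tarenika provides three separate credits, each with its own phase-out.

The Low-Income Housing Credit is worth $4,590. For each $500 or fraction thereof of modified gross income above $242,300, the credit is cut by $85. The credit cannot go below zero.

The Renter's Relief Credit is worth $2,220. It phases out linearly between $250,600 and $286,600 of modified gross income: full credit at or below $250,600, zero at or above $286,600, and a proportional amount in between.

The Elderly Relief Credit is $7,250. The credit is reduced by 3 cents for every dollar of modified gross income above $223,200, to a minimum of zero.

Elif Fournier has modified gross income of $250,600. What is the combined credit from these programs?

$11,793

Low-Income Housing Credit: income exceeds $242,300 by $8,300, which is 17 full-or-partial $500 increments; reduction = 17 × $85 = $1,445, leaving $3,145.
Renter's Relief Credit: $250,600 is at or below the $250,600 threshold, so the full $2,220 applies.
Elderly Relief Credit: 3% of the $27,400 excess over $223,200 is $822; credit = $7,250 − $822 = $6,428.
Total: $3,145 + $2,220 + $6,428 = $11,793.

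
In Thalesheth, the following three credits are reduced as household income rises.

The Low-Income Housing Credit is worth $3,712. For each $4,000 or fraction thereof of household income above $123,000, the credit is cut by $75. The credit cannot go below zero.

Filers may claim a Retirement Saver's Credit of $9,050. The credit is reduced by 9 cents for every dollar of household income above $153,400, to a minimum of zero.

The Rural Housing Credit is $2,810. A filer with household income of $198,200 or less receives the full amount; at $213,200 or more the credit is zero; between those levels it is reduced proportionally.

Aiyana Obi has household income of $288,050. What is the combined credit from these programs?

$562

Low-Income Housing Credit: income exceeds $123,000 by $165,050, which is 42 full-or-partial $4,000 increments; reduction = 42 × $75 = $3,150, leaving $562.
Retirement Saver's Credit: 9% of the $134,650 excess over $153,400 is $12,118.50 ≥ base, so the credit is $0.
Rural Housing Credit: $288,050 is at or above $213,200, so the credit is $0.
Total: $562 + $0 + $0 = $562.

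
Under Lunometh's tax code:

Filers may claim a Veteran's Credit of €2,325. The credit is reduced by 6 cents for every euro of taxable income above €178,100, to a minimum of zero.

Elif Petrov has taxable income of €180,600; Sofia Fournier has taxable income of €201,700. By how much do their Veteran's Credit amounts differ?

Elif (€180,600): Veteran's Credit: 6% of the €2,500 excess over €178,100 is €150; credit = €2,325 − €150 = €2,175.
Sofia (€201,700): Veteran's Credit: 6% of the €23,600 excess over €178,100 is €1,416; credit = €2,325 − €1,416 = €909.
Difference: |€2,175 − €909| = €1,266.

€1,266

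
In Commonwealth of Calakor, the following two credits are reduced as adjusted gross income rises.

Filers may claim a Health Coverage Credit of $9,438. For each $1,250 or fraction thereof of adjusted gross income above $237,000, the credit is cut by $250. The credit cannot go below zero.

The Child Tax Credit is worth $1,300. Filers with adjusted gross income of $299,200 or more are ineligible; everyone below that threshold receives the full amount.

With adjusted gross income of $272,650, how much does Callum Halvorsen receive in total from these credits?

Health Coverage Credit: income exceeds $237,000 by $35,650, which is 29 full-or-partial $1,250 increments; reduction = 29 × $250 = $7,250, leaving $2,188.
Child Tax Credit: $272,650 is below the $299,200 cutoff, so the full $1,300 applies.
Total: $2,188 + $1,300 = $3,488.

$3,488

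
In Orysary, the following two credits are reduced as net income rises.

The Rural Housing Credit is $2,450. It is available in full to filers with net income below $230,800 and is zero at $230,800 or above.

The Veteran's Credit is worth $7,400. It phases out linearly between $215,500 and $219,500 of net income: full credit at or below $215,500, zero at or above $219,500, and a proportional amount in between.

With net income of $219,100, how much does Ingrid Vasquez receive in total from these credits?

$3,190

Rural Housing Credit: $219,100 is below the $230,800 cutoff, so the full $2,450 applies.
Veteran's Credit: $219,100 is $3,600 into a $4,000 phase-out range, leaving 400/4,000 of the credit: $7,400 × 400/4,000 = $740.
Total: $2,450 + $740 = $3,190.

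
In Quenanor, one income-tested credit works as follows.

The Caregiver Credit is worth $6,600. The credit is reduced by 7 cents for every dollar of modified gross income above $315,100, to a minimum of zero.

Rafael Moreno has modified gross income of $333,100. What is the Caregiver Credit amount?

$5,340

Caregiver Credit: 7% of the $18,000 excess over $315,100 is $1,260; credit = $6,600 − $1,260 = $5,340.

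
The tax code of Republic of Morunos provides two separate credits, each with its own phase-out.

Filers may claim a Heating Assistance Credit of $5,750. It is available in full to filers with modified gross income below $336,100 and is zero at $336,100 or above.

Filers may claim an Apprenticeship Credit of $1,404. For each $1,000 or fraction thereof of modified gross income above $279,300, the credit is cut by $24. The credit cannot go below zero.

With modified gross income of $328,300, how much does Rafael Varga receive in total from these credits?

Heating Assistance Credit: $328,300 is below the $336,100 cutoff, so the full $5,750 applies.
Apprenticeship Credit: income exceeds $279,300 by $49,000, which is 49 full-or-partial $1,000 increments; reduction = 49 × $24 = $1,176, leaving $228.
Total: $5,750 + $228 = $5,978.

$5,978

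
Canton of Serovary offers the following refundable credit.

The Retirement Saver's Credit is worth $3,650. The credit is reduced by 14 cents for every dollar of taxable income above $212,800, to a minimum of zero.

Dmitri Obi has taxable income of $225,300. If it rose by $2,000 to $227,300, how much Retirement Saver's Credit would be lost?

$280

At $225,300 — 14% of the $12,500 excess over $212,800 is $1,750; credit = $3,650 − $1,750 = $1,900.
At $227,300 — 14% of the $14,500 excess over $212,800 is $2,030; credit = $3,650 − $2,030 = $1,620.
Lost: $1,900 − $1,620 = $280.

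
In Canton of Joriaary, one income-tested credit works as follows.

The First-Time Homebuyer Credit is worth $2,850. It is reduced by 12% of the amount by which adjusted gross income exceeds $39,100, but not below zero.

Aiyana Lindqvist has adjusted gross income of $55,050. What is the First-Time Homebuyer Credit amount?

First-Time Homebuyer Credit: 12% of the $15,950 excess over $39,100 is $1,914; credit = $2,850 − $1,914 = $936.

$936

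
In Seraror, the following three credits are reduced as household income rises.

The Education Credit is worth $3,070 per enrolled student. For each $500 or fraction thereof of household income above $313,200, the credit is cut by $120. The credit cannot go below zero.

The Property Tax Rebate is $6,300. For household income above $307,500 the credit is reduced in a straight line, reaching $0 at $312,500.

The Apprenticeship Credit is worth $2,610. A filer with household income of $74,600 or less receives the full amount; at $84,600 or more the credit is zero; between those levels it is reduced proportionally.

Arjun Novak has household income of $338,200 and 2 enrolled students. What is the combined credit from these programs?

$140

Education Credit: base = 2 × $3,070 = $6,140. income exceeds $313,200 by $25,000, which is 50 full-or-partial $500 increments; reduction = 50 × $120 = $6,000, leaving $140.
Property Tax Rebate: $338,200 is at or above $312,500, so the credit is $0.
Apprenticeship Credit: $338,200 is at or above $84,600, so the credit is $0.
Total: $140 + $0 + $0 = $140.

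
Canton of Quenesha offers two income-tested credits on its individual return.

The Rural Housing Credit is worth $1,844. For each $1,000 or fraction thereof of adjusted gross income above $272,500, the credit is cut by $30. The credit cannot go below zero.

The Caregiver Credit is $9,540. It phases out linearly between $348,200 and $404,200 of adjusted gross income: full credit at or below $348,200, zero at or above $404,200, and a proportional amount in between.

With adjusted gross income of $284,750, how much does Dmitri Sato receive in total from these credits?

Rural Housing Credit: income exceeds $272,500 by $12,250, which is 13 full-or-partial $1,000 increments; reduction = 13 × $30 = $390, leaving $1,454.
Caregiver Credit: $284,750 is at or below the $348,200 threshold, so the full $9,540 applies.
Total: $1,454 + $9,540 = $10,994.

$10,994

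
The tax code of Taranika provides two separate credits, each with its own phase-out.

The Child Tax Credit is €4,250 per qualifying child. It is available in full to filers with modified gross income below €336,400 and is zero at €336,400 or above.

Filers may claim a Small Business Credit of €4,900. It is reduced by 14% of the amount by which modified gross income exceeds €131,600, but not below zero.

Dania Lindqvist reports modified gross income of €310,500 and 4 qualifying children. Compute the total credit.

Child Tax Credit: base = 4 × €4,250 = €17,000. €310,500 is below the €336,400 cutoff, so the full €17,000 applies.
Small Business Credit: 14% of the €178,900 excess over €131,600 is €25,046 ≥ base, so the credit is €0.
Total: €17,000 + €0 = €17,000.

€17,000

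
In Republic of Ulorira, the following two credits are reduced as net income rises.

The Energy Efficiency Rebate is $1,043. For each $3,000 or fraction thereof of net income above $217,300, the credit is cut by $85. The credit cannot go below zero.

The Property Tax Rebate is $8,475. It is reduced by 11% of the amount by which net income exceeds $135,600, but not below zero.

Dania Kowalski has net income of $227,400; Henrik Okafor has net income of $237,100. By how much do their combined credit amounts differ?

$255

Dania ($227,400): Energy Efficiency Rebate: income exceeds $217,300 by $10,100, which is 4 full-or-partial $3,000 increments; reduction = 4 × $85 = $340, leaving $703. Property Tax Rebate: 11% of the $91,800 excess over $135,600 is $10,098 ≥ base, so the credit is $0. total $703 + $0 = $703
Henrik ($237,100): Energy Efficiency Rebate: income exceeds $217,300 by $19,800, which is 7 full-or-partial $3,000 increments; reduction = 7 × $85 = $595, leaving $448. Property Tax Rebate: 11% of the $101,500 excess over $135,600 is $11,165 ≥ base, so the credit is $0. total $448 + $0 = $448
Difference: |$703 − $448| = $255.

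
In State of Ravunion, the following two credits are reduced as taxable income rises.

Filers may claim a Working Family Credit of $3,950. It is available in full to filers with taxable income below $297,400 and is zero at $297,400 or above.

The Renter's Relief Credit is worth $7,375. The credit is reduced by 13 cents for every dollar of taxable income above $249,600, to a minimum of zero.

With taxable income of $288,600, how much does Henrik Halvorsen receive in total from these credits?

$6,255

Working Family Credit: $288,600 is below the $297,400 cutoff, so the full $3,950 applies.
Renter's Relief Credit: 13% of the $39,000 excess over $249,600 is $5,070; credit = $7,375 − $5,070 = $2,305.
Total: $3,950 + $2,305 = $6,255.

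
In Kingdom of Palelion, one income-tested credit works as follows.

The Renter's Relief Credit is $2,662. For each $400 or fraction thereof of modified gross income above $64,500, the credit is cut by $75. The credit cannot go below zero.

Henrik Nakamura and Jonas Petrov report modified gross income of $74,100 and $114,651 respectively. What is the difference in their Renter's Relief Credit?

$862

Henrik ($74,100): Renter's Relief Credit: income exceeds $64,500 by $9,600, which is 24 full-or-partial $400 increments; reduction = 24 × $75 = $1,800, leaving $862.
Jonas ($114,651): Renter's Relief Credit: income exceeds $64,500 by $50,151 → 126 increments × $75 = $9,450 ≥ base, so the credit is $0.
Difference: |$862 − $0| = $862.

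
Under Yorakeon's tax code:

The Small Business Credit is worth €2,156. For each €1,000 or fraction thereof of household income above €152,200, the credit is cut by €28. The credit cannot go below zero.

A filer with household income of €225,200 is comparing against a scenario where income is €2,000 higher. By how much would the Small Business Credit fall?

At €225,200 — income exceeds €152,200 by €73,000, which is 73 full-or-partial €1,000 increments; reduction = 73 × €28 = €2,044, leaving €112.
At €227,200 — income exceeds €152,200 by €75,000, which is 75 full-or-partial €1,000 increments; reduction = 75 × €28 = €2,100, leaving €56.
Lost: €112 − €56 = €56.

€56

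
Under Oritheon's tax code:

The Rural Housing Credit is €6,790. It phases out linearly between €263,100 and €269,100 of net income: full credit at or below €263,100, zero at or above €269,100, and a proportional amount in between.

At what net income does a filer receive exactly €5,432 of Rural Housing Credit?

€264,300

€5,432 is 5,432/6,790 of the full €6,790, so 1,358/6,790 of the €6,000 range has been used: income = €263,100 + €6,000 × 1,358/6,790 = €264,300.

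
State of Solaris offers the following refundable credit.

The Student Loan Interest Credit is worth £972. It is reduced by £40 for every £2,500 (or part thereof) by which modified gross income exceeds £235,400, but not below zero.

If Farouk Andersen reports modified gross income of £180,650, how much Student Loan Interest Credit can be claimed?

Student Loan Interest Credit: £180,650 is at or below the £235,400 threshold, so the full £972 applies.

£972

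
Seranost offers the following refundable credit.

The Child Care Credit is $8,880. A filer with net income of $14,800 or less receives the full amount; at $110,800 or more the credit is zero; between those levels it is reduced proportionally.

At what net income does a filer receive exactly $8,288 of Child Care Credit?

$21,200

$8,288 is 8,288/8,880 of the full $8,880, so 592/8,880 of the $96,000 range has been used: income = $14,800 + $96,000 × 592/8,880 = $21,200.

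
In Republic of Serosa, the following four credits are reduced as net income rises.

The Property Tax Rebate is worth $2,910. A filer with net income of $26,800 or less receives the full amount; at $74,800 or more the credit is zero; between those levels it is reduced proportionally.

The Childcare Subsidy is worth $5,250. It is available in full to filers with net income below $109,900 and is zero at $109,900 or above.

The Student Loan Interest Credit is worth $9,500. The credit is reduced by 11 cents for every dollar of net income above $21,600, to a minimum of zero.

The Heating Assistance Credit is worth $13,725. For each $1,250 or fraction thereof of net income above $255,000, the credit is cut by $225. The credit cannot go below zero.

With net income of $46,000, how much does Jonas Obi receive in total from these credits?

$27,537

Property Tax Rebate: $46,000 is $19,200 into a $48,000 phase-out range, leaving 28,800/48,000 of the credit: $2,910 × 28,800/48,000 = $1,746.
Childcare Subsidy: $46,000 is below the $109,900 cutoff, so the full $5,250 applies.
Student Loan Interest Credit: 11% of the $24,400 excess over $21,600 is $2,684; credit = $9,500 − $2,684 = $6,816.
Heating Assistance Credit: $46,000 is at or below the $255,000 threshold, so the full $13,725 applies.
Total: $1,746 + $5,250 + $6,816 + $13,725 = $27,537.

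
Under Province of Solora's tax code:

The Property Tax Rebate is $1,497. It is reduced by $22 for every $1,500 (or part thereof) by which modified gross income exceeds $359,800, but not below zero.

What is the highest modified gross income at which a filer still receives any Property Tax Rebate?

$461,800

After 68 increments the reduction is 68 × $22 = $1,496, leaving $1; one more increment wipes it out. Increment 68 ends at excess 68 × $1,500 = $102,000, so the highest qualifying income is $359,800 + $102,000 = $461,800.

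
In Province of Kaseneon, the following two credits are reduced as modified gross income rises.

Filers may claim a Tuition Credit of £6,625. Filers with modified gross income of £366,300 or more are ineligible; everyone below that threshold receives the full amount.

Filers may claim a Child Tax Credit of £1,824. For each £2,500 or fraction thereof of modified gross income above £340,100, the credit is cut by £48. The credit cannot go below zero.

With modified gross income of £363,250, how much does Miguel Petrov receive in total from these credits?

£7,969

Tuition Credit: £363,250 is below the £366,300 cutoff, so the full £6,625 applies.
Child Tax Credit: income exceeds £340,100 by £23,150, which is 10 full-or-partial £2,500 increments; reduction = 10 × £48 = £480, leaving £1,344.
Total: £6,625 + £1,344 = £7,969.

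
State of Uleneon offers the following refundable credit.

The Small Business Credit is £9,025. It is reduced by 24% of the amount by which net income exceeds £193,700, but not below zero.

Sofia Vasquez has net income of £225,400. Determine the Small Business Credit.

Small Business Credit: 24% of the £31,700 excess over £193,700 is £7,608; credit = £9,025 − £7,608 = £1,417.

£1,417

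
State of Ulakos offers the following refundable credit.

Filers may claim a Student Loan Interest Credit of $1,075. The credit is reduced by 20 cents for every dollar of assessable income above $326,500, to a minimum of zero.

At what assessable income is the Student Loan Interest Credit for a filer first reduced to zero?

The credit falls by 20% of each dollar above $326,500, so it reaches zero when the excess is $1,075 / 20% = $5,375: income = $326,500 + $5,375 = $331,875.

$331,875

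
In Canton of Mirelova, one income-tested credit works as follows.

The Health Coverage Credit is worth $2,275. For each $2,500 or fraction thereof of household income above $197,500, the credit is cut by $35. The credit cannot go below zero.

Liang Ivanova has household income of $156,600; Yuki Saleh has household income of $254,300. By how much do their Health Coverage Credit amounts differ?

$805

Liang ($156,600): Health Coverage Credit: $156,600 is at or below the $197,500 threshold, so the full $2,275 applies.
Yuki ($254,300): Health Coverage Credit: income exceeds $197,500 by $56,800, which is 23 full-or-partial $2,500 increments; reduction = 23 × $35 = $805, leaving $1,470.
Difference: |$2,275 − $1,470| = $805.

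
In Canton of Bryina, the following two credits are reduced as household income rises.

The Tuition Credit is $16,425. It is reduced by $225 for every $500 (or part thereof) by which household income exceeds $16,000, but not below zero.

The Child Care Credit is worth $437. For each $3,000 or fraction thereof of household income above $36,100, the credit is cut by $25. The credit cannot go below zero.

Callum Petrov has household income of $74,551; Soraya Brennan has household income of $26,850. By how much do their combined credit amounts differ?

Callum ($74,551): Tuition Credit: income exceeds $16,000 by $58,551 → 118 increments × $225 = $26,550 ≥ base, so the credit is $0. Child Care Credit: income exceeds $36,100 by $38,451, which is 13 full-or-partial $3,000 increments; reduction = 13 × $25 = $325, leaving $112. total $0 + $112 = $112
Soraya ($26,850): Tuition Credit: income exceeds $16,000 by $10,850, which is 22 full-or-partial $500 increments; reduction = 22 × $225 = $4,950, leaving $11,475. Child Care Credit: $26,850 is at or below the $36,100 threshold, so the full $437 applies. total $11,475 + $437 = $11,912
Difference: |$112 − $11,912| = $11,800.

$11,800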